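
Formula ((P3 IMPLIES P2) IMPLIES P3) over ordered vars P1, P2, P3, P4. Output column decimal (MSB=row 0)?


Formula: ((P3 IMPLIES P2) IMPLIES P3) over P1, P2, P3, P4 (16 rows)
Evaluate each row (bits = P1,P2,P3,P4, MSB first):
  row 0 [0000]: ((0 IMPLIES 0) IMPLIES 0) -> 0
  row 1 [0001]: ((0 IMPLIES 0) IMPLIES 0) -> 0
  row 2 [0010]: ((1 IMPLIES 0) IMPLIES 1) -> 1
  row 3 [0011]: ((1 IMPLIES 0) IMPLIES 1) -> 1
  row 4 [0100]: ((0 IMPLIES 1) IMPLIES 0) -> 0
  row 5 [0101]: ((0 IMPLIES 1) IMPLIES 0) -> 0
  row 6 [0110]: ((1 IMPLIES 1) IMPLIES 1) -> 1
  row 7 [0111]: ((1 IMPLIES 1) IMPLIES 1) -> 1
  row 8 [1000]: ((0 IMPLIES 0) IMPLIES 0) -> 0
  row 9 [1001]: ((0 IMPLIES 0) IMPLIES 0) -> 0
  row 10 [1010]: ((1 IMPLIES 0) IMPLIES 1) -> 1
  row 11 [1011]: ((1 IMPLIES 0) IMPLIES 1) -> 1
  row 12 [1100]: ((0 IMPLIES 1) IMPLIES 0) -> 0
  row 13 [1101]: ((0 IMPLIES 1) IMPLIES 0) -> 0
  row 14 [1110]: ((1 IMPLIES 1) IMPLIES 1) -> 1
  row 15 [1111]: ((1 IMPLIES 1) IMPLIES 1) -> 1
Full result column, 4 rows per line (P1,P2 fixed per line; P3,P4 runs 00..11 left to right):
  rows 0-3 [P1,P2=00]: 0011  = hex 3
  rows 4-7 [P1,P2=01]: 0011  = hex 3
  rows 8-11 [P1,P2=10]: 0011  = hex 3
  rows 12-15 [P1,P2=11]: 0011  = hex 3
Output column (row 0 .. row 15) = 0011001100110011
Output column grouped in 4s = 0011 0011 0011 0011 = 0x3333
Convert to decimal digit by digit (value = value*16 + digit):
  3 -> 3
  3*16 + 3 = 51
  51*16 + 3 = 819
  819*16 + 3 = 13107
Decimal = 13107

13107


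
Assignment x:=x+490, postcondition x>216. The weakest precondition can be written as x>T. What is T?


Formula: wp(x:=E, P) = P[E/x] (substitute E for x in postcondition)
Step 1: Postcondition: x>216
Step 2: Substitute x+490 for x: x+490>216
Step 3: Solve for x: x > 216-490 = -274

-274


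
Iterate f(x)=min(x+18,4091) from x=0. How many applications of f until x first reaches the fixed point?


Step 1: x=0, cap=4091, increment=18
Step 2: x grows by 18 each step until capped at 4091; fixed point is x=4091
Step 3: iterations = ceil(4091/18) = 228

228


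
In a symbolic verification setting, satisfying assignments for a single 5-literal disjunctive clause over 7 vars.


Step 1: Total=2^7=128
Step 2: Unsat when all 5 false: 2^2=4
Step 3: Sat=128-4=124

124


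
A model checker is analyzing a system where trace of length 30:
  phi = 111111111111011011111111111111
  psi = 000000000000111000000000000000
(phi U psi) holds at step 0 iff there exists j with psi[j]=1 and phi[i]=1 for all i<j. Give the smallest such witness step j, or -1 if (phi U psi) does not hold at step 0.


(phi U psi) at 0: need smallest j with psi[j]=1 and phi[i]=1 for all i in [0,j).
Scan from step 0:
  step 0: phi=1, psi=0 -> continue
  step 1: phi=1, psi=0 -> continue
  step 2: phi=1, psi=0 -> continue
  step 3: phi=1, psi=0 -> continue
  step 12: psi=1 and phi held for [0,12) -> witness found
Witness step = 12

12


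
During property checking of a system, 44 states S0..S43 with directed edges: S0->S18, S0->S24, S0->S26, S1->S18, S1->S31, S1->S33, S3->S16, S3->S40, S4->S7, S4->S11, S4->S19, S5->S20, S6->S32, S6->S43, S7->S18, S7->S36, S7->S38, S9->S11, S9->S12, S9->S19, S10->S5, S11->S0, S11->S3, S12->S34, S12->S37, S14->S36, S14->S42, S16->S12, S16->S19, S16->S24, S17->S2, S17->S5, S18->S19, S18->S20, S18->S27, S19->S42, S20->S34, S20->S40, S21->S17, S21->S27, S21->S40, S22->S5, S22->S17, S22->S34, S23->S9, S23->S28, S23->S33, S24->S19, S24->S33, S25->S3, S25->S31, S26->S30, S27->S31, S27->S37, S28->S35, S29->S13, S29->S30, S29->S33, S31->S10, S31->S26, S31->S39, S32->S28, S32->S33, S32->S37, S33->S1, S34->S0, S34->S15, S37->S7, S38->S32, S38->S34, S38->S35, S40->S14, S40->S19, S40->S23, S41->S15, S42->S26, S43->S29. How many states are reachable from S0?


BFS from S0:
  layer 0: {S0}
  layer 1: {S18, S24, S26}
  layer 2: {S19, S20, S27, S30, S33}
  layer 3: {S1, S31, S34, S37, S40, S42}
  layer 4: {S7, S10, S14, S15, S23, S39}
  layer 5: {S5, S9, S28, S36, S38}
  layer 6: {S11, S12, S32, S35}
  layer 7: {S3}
  layer 8: {S16}
Reachable set: {S0, S1, S3, S5, S7, S9, S10, S11, S12, S14, S15, S16, S18, S19, S20, S23, S24, S26, S27, S28, S30, S31, S32, S33, S34, S35, S36, S37, S38, S39, S40, S42}
Count = 32

32


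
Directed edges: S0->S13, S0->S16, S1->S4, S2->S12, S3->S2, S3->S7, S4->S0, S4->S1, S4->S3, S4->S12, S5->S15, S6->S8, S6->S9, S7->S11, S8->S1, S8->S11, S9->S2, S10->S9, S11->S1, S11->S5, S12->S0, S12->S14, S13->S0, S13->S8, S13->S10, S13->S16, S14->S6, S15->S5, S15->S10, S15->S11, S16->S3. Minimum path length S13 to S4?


BFS layer-by-layer from S13:
  dist 0: {S13}
  dist 1: {S0, S8, S10, S16}
  dist 2: {S1, S3, S9, S11}
  dist 3: {S2, S4, S5, S7}
  -> S4 reached at distance 3
Shortest path length = 3

3


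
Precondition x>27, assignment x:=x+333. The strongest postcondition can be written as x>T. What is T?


Formula: sp(P, x:=E) = exists old_x. (x = E[old_x/x]) AND P[old_x/x] (old_x is the value of x before the assignment; eliminate old_x by solving x = E[old_x/x] for old_x)
Step 1: Precondition P: x>27, i.e. old_x > 27
Step 2: Assignment gives x = old_x + 333, so old_x = x - 333
Step 3: Substitute into P: x - 333 > 27
Step 4: Simplify: x > 27+333 = 360

360


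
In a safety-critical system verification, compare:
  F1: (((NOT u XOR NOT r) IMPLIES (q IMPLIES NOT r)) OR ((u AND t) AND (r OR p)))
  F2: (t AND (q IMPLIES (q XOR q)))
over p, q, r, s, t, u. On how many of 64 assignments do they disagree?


F1 = (((NOT u XOR NOT r) IMPLIES (q IMPLIES NOT r)) OR ((u AND t) AND (r OR p)))
F2 = (t AND (q IMPLIES (q XOR q)))
Evaluate both on each of 64 rows (bits = p,q,r,s,t,u):
  row 0 [000000]: F1=1 F2=0 (differ) -> 1
  row 1 [000001]: F1=1 F2=0 (differ) -> 1
  row 2 [000010]: F1=1 F2=1 -> 0
  row 3 [000011]: F1=1 F2=1 -> 0
  row 4 [000100]: F1=1 F2=0 (differ) -> 1
  (every remaining row is evaluated the same way; all 64 results are listed next)
Full result column, 8 rows per line (p,q,r fixed per line; s,t,u runs 000..111 left to right):
  rows 0-7 [p,q,r=000]: 11001100  (ones: 4)
  rows 8-15 [p,q,r=001]: 11001100  (ones: 4)
  rows 16-23 [p,q,r=010]: 11111111  (ones: 8)
  rows 24-31 [p,q,r=011]: 01010101  (ones: 4)
  rows 32-39 [p,q,r=100]: 11001100  (ones: 4)
  rows 40-47 [p,q,r=101]: 11001100  (ones: 4)
  rows 48-55 [p,q,r=110]: 11111111  (ones: 8)
  rows 56-63 [p,q,r=111]: 01010101  (ones: 4)
Disagreements = 4+4+8+4+4+4+8+4 = 40

40


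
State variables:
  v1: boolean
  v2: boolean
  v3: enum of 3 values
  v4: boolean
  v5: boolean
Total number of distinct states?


State space = product of domain sizes of all variables.
Domain sizes:
  v1 (boolean): 2
  v2 (boolean): 2
  v3 (enum of 3 values): 3
  v4 (boolean): 2
  v5 (boolean): 2
Product = 2 * 2 * 3 * 2 * 2 = 48

48


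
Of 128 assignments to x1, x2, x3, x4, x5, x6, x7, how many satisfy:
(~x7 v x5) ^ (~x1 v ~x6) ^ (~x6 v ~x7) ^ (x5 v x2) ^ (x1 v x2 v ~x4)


CNF with 5 clauses over 7 vars (128 assignments).
An assignment satisfies CNF iff every clause has >=1 true literal.
Check each row (bits = x1,x2,x3,x4,x5,x6,x7; clause T/F shown):
  row 0 [0000000]: clauses=TTTFT -> 0
  row 1 [0000001]: clauses=FTTFT -> 0
  row 2 [0000010]: clauses=TTTFT -> 0
  row 3 [0000011]: clauses=FTFFT -> 0
  row 4 [0000100]: clauses=TTTTT -> 1
  (every remaining row is evaluated the same way; all 128 results are listed next)
Full result column, 8 rows per line (x1,x2,x3,x4 fixed per line; x5,x6,x7 runs 000..111 left to right):
  rows 0-7 [x1,x2,x3,x4=0000]: 00001110  (ones: 3)
  rows 8-15 [x1,x2,x3,x4=0001]: 00000000  (ones: 0)
  rows 16-23 [x1,x2,x3,x4=0010]: 00001110  (ones: 3)
  rows 24-31 [x1,x2,x3,x4=0011]: 00000000  (ones: 0)
  rows 32-39 [x1,x2,x3,x4=0100]: 10101110  (ones: 5)
  rows 40-47 [x1,x2,x3,x4=0101]: 10101110  (ones: 5)
  rows 48-55 [x1,x2,x3,x4=0110]: 10101110  (ones: 5)
  rows 56-63 [x1,x2,x3,x4=0111]: 10101110  (ones: 5)
  rows 64-71 [x1,x2,x3,x4=1000]: 00001100  (ones: 2)
  rows 72-79 [x1,x2,x3,x4=1001]: 00001100  (ones: 2)
  rows 80-87 [x1,x2,x3,x4=1010]: 00001100  (ones: 2)
  rows 88-95 [x1,x2,x3,x4=1011]: 00001100  (ones: 2)
  rows 96-103 [x1,x2,x3,x4=1100]: 10001100  (ones: 3)
  rows 104-111 [x1,x2,x3,x4=1101]: 10001100  (ones: 3)
  rows 112-119 [x1,x2,x3,x4=1110]: 10001100  (ones: 3)
  rows 120-127 [x1,x2,x3,x4=1111]: 10001100  (ones: 3)
Satisfying assignments = 3+0+3+0+5+5+5+5+2+2+2+2+3+3+3+3 = 46

46


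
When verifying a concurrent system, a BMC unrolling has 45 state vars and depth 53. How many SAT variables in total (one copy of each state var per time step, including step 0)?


BMC unrolls to depth k, creating one copy of each state var for steps 0..k.
Step count = 53 + 1 = 54 (steps 0 through 53)
Vars per step = 45
Total = 45 * 54 = 2430

2430


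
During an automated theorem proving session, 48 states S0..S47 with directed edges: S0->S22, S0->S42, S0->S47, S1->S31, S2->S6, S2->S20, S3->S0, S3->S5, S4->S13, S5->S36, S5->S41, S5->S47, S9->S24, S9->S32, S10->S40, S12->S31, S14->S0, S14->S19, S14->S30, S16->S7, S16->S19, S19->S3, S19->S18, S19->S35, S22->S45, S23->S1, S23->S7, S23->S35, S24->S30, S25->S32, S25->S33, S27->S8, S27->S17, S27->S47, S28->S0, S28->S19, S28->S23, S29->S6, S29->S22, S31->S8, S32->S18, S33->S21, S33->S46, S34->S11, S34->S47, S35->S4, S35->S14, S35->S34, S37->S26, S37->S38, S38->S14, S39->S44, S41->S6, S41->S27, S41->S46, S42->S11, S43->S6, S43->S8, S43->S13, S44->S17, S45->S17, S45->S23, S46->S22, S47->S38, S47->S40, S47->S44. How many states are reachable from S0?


BFS from S0:
  layer 0: {S0}
  layer 1: {S22, S42, S47}
  layer 2: {S11, S38, S40, S44, S45}
  layer 3: {S14, S17, S23}
  layer 4: {S1, S7, S19, S30, S35}
  layer 5: {S3, S4, S18, S31, S34}
  layer 6: {S5, S8, S13}
  layer 7: {S36, S41}
  layer 8: {S6, S27, S46}
Reachable set: {S0, S1, S3, S4, S5, S6, S7, S8, S11, S13, S14, S17, S18, S19, S22, S23, S27, S30, S31, S34, S35, S36, S38, S40, S41, S42, S44, S45, S46, S47}
Count = 30

30


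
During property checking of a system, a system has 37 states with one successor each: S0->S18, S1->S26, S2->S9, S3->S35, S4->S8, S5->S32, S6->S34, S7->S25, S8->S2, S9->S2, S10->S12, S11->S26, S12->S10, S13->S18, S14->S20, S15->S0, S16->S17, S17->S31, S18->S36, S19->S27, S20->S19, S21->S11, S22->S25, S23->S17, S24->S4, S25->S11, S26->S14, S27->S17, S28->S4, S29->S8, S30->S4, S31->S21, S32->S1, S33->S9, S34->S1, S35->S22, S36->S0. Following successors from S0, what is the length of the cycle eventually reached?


Trace from S0 until a state repeats:
  S0 -> S18 -> S36 -> S0
S0 first seen at step 0, revisited at step 3.
Cycle length = 3 - 0 = 3

3


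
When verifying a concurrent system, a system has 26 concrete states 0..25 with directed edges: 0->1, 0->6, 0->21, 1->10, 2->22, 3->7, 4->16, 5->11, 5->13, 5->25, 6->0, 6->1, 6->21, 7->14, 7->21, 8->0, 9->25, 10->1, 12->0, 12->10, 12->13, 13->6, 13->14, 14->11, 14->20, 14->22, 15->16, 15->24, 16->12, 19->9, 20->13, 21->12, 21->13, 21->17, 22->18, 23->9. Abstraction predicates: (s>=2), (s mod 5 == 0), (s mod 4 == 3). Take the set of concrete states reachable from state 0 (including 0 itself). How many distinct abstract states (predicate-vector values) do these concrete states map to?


BFS from 0:
Concrete reachable: {0, 1, 6, 10, 11, 12, 13, 14, 17, 18, 20, 21, 22}
Abstract via predicates (s>=2), (s mod 5 == 0), (s mod 4 == 3):
  (0,0,0) <- {1}
  (0,1,0) <- {0}
  (1,0,0) <- {6, 12, 13, 14, 17, 18, 21, 22}
  (1,0,1) <- {11}
  (1,1,0) <- {10, 20}
Distinct abstract states = 5

5


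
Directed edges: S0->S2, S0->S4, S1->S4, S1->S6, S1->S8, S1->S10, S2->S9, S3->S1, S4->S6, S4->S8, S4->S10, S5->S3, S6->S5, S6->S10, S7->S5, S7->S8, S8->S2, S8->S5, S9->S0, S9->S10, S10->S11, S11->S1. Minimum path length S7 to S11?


BFS layer-by-layer from S7:
  dist 0: {S7}
  dist 1: {S5, S8}
  dist 2: {S2, S3}
  dist 3: {S1, S9}
  dist 4: {S0, S4, S6, S10}
  dist 5: {S11}
  -> S11 reached at distance 5
Shortest path length = 5

5


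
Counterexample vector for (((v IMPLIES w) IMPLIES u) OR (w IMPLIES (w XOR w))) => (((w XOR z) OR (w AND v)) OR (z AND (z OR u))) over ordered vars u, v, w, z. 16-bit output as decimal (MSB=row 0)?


F1 = (((v IMPLIES w) IMPLIES u) OR (w IMPLIES (w XOR w)))
F2 = (((w XOR z) OR (w AND v)) OR (z AND (z OR u)))
Counterexample to F1=>F2 is where F1=1 and F2=0.
Evaluate each row (bits = u,v,w,z, MSB first):
  row 0 [0000]: F1=1 F2=0 -> F1&~F2 -> 1
  row 1 [0001]: F1=1 F2=1 -> F1&~F2 -> 0
  row 2 [0010]: F1=0 F2=1 -> F1&~F2 -> 0
  row 3 [0011]: F1=0 F2=1 -> F1&~F2 -> 0
  row 4 [0100]: F1=1 F2=0 -> F1&~F2 -> 1
  row 5 [0101]: F1=1 F2=1 -> F1&~F2 -> 0
  row 6 [0110]: F1=0 F2=1 -> F1&~F2 -> 0
  row 7 [0111]: F1=0 F2=1 -> F1&~F2 -> 0
  row 8 [1000]: F1=1 F2=0 -> F1&~F2 -> 1
  row 9 [1001]: F1=1 F2=1 -> F1&~F2 -> 0
  row 10 [1010]: F1=1 F2=1 -> F1&~F2 -> 0
  row 11 [1011]: F1=1 F2=1 -> F1&~F2 -> 0
  row 12 [1100]: F1=1 F2=0 -> F1&~F2 -> 1
  row 13 [1101]: F1=1 F2=1 -> F1&~F2 -> 0
  row 14 [1110]: F1=1 F2=1 -> F1&~F2 -> 0
  row 15 [1111]: F1=1 F2=1 -> F1&~F2 -> 0
Full result column, 4 rows per line (u,v fixed per line; w,z runs 00..11 left to right):
  rows 0-3 [u,v=00]: 1000  = hex 8
  rows 4-7 [u,v=01]: 1000  = hex 8
  rows 8-11 [u,v=10]: 1000  = hex 8
  rows 12-15 [u,v=11]: 1000  = hex 8
Counterexample vector (row 0 .. row 15) = 1000100010001000
Output column grouped in 4s = 1000 1000 1000 1000 = 0x8888
Convert to decimal digit by digit (value = value*16 + digit):
  8 -> 8
  8*16 + 8 = 136
  136*16 + 8 = 2184
  2184*16 + 8 = 34952
Decimal = 34952

34952


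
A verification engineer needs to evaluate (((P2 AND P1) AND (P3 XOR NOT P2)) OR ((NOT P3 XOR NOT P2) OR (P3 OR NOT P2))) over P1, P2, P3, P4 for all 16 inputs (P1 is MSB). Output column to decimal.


Formula: (((P2 AND P1) AND (P3 XOR NOT P2)) OR ((NOT P3 XOR NOT P2) OR (P3 OR NOT P2))) over P1, P2, P3, P4 (16 rows)
Evaluate each row (bits = P1,P2,P3,P4, MSB first):
  row 0 [0000]: (((0 AND 0) AND (0 XOR NOT 0)) OR ((NOT 0 XOR NOT 0) OR (0 OR NOT 0))) -> 1
  row 1 [0001]: (((0 AND 0) AND (0 XOR NOT 0)) OR ((NOT 0 XOR NOT 0) OR (0 OR NOT 0))) -> 1
  row 2 [0010]: (((0 AND 0) AND (1 XOR NOT 0)) OR ((NOT 1 XOR NOT 0) OR (1 OR NOT 0))) -> 1
  row 3 [0011]: (((0 AND 0) AND (1 XOR NOT 0)) OR ((NOT 1 XOR NOT 0) OR (1 OR NOT 0))) -> 1
  row 4 [0100]: (((1 AND 0) AND (0 XOR NOT 1)) OR ((NOT 0 XOR NOT 1) OR (0 OR NOT 1))) -> 1
  row 5 [0101]: (((1 AND 0) AND (0 XOR NOT 1)) OR ((NOT 0 XOR NOT 1) OR (0 OR NOT 1))) -> 1
  row 6 [0110]: (((1 AND 0) AND (1 XOR NOT 1)) OR ((NOT 1 XOR NOT 1) OR (1 OR NOT 1))) -> 1
  row 7 [0111]: (((1 AND 0) AND (1 XOR NOT 1)) OR ((NOT 1 XOR NOT 1) OR (1 OR NOT 1))) -> 1
  row 8 [1000]: (((0 AND 1) AND (0 XOR NOT 0)) OR ((NOT 0 XOR NOT 0) OR (0 OR NOT 0))) -> 1
  row 9 [1001]: (((0 AND 1) AND (0 XOR NOT 0)) OR ((NOT 0 XOR NOT 0) OR (0 OR NOT 0))) -> 1
  row 10 [1010]: (((0 AND 1) AND (1 XOR NOT 0)) OR ((NOT 1 XOR NOT 0) OR (1 OR NOT 0))) -> 1
  row 11 [1011]: (((0 AND 1) AND (1 XOR NOT 0)) OR ((NOT 1 XOR NOT 0) OR (1 OR NOT 0))) -> 1
  row 12 [1100]: (((1 AND 1) AND (0 XOR NOT 1)) OR ((NOT 0 XOR NOT 1) OR (0 OR NOT 1))) -> 1
  row 13 [1101]: (((1 AND 1) AND (0 XOR NOT 1)) OR ((NOT 0 XOR NOT 1) OR (0 OR NOT 1))) -> 1
  row 14 [1110]: (((1 AND 1) AND (1 XOR NOT 1)) OR ((NOT 1 XOR NOT 1) OR (1 OR NOT 1))) -> 1
  row 15 [1111]: (((1 AND 1) AND (1 XOR NOT 1)) OR ((NOT 1 XOR NOT 1) OR (1 OR NOT 1))) -> 1
Full result column, 4 rows per line (P1,P2 fixed per line; P3,P4 runs 00..11 left to right):
  rows 0-3 [P1,P2=00]: 1111  = hex F
  rows 4-7 [P1,P2=01]: 1111  = hex F
  rows 8-11 [P1,P2=10]: 1111  = hex F
  rows 12-15 [P1,P2=11]: 1111  = hex F
Output column (row 0 .. row 15) = 1111111111111111
Output column grouped in 4s = 1111 1111 1111 1111 = 0xFFFF
Convert to decimal digit by digit (value = value*16 + digit):
  F -> 15
  15*16 + 15 (F) = 255
  255*16 + 15 (F) = 4095
  4095*16 + 15 (F) = 65535
Decimal = 65535

65535


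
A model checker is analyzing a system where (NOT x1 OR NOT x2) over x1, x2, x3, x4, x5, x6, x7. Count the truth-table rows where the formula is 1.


Formula: (NOT x1 OR NOT x2) over 7 vars (128 rows)
Evaluate each row (x1, x2, x3, x4, x5, x6, x7 as bits, MSB first):
  row 0 [0000000]: (NOT 0 OR NOT 0) -> 1
  row 1 [0000001]: (NOT 0 OR NOT 0) -> 1
  row 2 [0000010]: (NOT 0 OR NOT 0) -> 1
  row 3 [0000011]: (NOT 0 OR NOT 0) -> 1
  row 4 [0000100]: (NOT 0 OR NOT 0) -> 1
  (every remaining row is evaluated the same way; all 128 results are listed next)
Full result column, 8 rows per line (x1,x2,x3,x4 fixed per line; x5,x6,x7 runs 000..111 left to right):
  rows 0-7 [x1,x2,x3,x4=0000]: 11111111  (ones: 8)
  rows 8-15 [x1,x2,x3,x4=0001]: 11111111  (ones: 8)
  rows 16-23 [x1,x2,x3,x4=0010]: 11111111  (ones: 8)
  rows 24-31 [x1,x2,x3,x4=0011]: 11111111  (ones: 8)
  rows 32-39 [x1,x2,x3,x4=0100]: 11111111  (ones: 8)
  rows 40-47 [x1,x2,x3,x4=0101]: 11111111  (ones: 8)
  rows 48-55 [x1,x2,x3,x4=0110]: 11111111  (ones: 8)
  rows 56-63 [x1,x2,x3,x4=0111]: 11111111  (ones: 8)
  rows 64-71 [x1,x2,x3,x4=1000]: 11111111  (ones: 8)
  rows 72-79 [x1,x2,x3,x4=1001]: 11111111  (ones: 8)
  rows 80-87 [x1,x2,x3,x4=1010]: 11111111  (ones: 8)
  rows 88-95 [x1,x2,x3,x4=1011]: 11111111  (ones: 8)
  rows 96-103 [x1,x2,x3,x4=1100]: 00000000  (ones: 0)
  rows 104-111 [x1,x2,x3,x4=1101]: 00000000  (ones: 0)
  rows 112-119 [x1,x2,x3,x4=1110]: 00000000  (ones: 0)
  rows 120-127 [x1,x2,x3,x4=1111]: 00000000  (ones: 0)
Count of 1-rows = 8+8+8+8+8+8+8+8+8+8+8+8+0+0+0+0 = 96

96


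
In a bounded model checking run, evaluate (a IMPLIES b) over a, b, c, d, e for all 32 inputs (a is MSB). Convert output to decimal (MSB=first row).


Formula: (a IMPLIES b) over a, b, c, d, e (32 rows)
Evaluate each row (bits = a,b,c,d,e, MSB first):
  row 0 [00000]: (0 IMPLIES 0) -> 1
  row 1 [00001]: (0 IMPLIES 0) -> 1
  row 2 [00010]: (0 IMPLIES 0) -> 1
  row 3 [00011]: (0 IMPLIES 0) -> 1
  row 4 [00100]: (0 IMPLIES 0) -> 1
  row 5 [00101]: (0 IMPLIES 0) -> 1
  row 6 [00110]: (0 IMPLIES 0) -> 1
  row 7 [00111]: (0 IMPLIES 0) -> 1
  row 8 [01000]: (0 IMPLIES 1) -> 1
  row 9 [01001]: (0 IMPLIES 1) -> 1
  row 10 [01010]: (0 IMPLIES 1) -> 1
  row 11 [01011]: (0 IMPLIES 1) -> 1
  row 12 [01100]: (0 IMPLIES 1) -> 1
  row 13 [01101]: (0 IMPLIES 1) -> 1
  row 14 [01110]: (0 IMPLIES 1) -> 1
  row 15 [01111]: (0 IMPLIES 1) -> 1
  row 16 [10000]: (1 IMPLIES 0) -> 0
  row 17 [10001]: (1 IMPLIES 0) -> 0
  row 18 [10010]: (1 IMPLIES 0) -> 0
  row 19 [10011]: (1 IMPLIES 0) -> 0
  row 20 [10100]: (1 IMPLIES 0) -> 0
  row 21 [10101]: (1 IMPLIES 0) -> 0
  row 22 [10110]: (1 IMPLIES 0) -> 0
  row 23 [10111]: (1 IMPLIES 0) -> 0
  row 24 [11000]: (1 IMPLIES 1) -> 1
  row 25 [11001]: (1 IMPLIES 1) -> 1
  row 26 [11010]: (1 IMPLIES 1) -> 1
  row 27 [11011]: (1 IMPLIES 1) -> 1
  row 28 [11100]: (1 IMPLIES 1) -> 1
  row 29 [11101]: (1 IMPLIES 1) -> 1
  row 30 [11110]: (1 IMPLIES 1) -> 1
  row 31 [11111]: (1 IMPLIES 1) -> 1
Full result column, 4 rows per line (a,b,c fixed per line; d,e runs 00..11 left to right):
  rows 0-3 [a,b,c=000]: 1111  = hex F
  rows 4-7 [a,b,c=001]: 1111  = hex F
  rows 8-11 [a,b,c=010]: 1111  = hex F
  rows 12-15 [a,b,c=011]: 1111  = hex F
  rows 16-19 [a,b,c=100]: 0000  = hex 0
  rows 20-23 [a,b,c=101]: 0000  = hex 0
  rows 24-27 [a,b,c=110]: 1111  = hex F
  rows 28-31 [a,b,c=111]: 1111  = hex F
Output column (row 0 .. row 31) = 11111111111111110000000011111111
Output column grouped in 4s = 1111 1111 1111 1111 0000 0000 1111 1111 = 0xFFFF00FF
Convert to decimal digit by digit (value = value*16 + digit):
  F -> 15
  15*16 + 15 (F) = 255
  255*16 + 15 (F) = 4095
  4095*16 + 15 (F) = 65535
  65535*16 + 0 = 1048560
  1048560*16 + 0 = 16776960
  16776960*16 + 15 (F) = 268431375
  268431375*16 + 15 (F) = 4294902015
Decimal = 4294902015

4294902015


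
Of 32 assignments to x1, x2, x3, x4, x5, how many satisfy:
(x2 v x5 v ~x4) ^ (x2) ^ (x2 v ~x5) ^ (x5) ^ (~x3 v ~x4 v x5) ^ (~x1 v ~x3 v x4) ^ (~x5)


CNF with 7 clauses over 5 vars (32 assignments).
An assignment satisfies CNF iff every clause has >=1 true literal.
Check each row (bits = x1,x2,x3,x4,x5; clause T/F shown):
  row 0 [00000]: clauses=TFTFTTT -> 0
  row 1 [00001]: clauses=TFFTTTF -> 0
  row 2 [00010]: clauses=FFTFTTT -> 0
  row 3 [00011]: clauses=TFFTTTF -> 0
  row 4 [00100]: clauses=TFTFTTT -> 0
  row 5 [00101]: clauses=TFFTTTF -> 0
  row 6 [00110]: clauses=FFTFFTT -> 0
  row 7 [00111]: clauses=TFFTTTF -> 0
  row 8 [01000]: clauses=TTTFTTT -> 0
  row 9 [01001]: clauses=TTTTTTF -> 0
  row 10 [01010]: clauses=TTTFTTT -> 0
  row 11 [01011]: clauses=TTTTTTF -> 0
  row 12 [01100]: clauses=TTTFTTT -> 0
  row 13 [01101]: clauses=TTTTTTF -> 0
  row 14 [01110]: clauses=TTTFFTT -> 0
  row 15 [01111]: clauses=TTTTTTF -> 0
  row 16 [10000]: clauses=TFTFTTT -> 0
  row 17 [10001]: clauses=TFFTTTF -> 0
  row 18 [10010]: clauses=FFTFTTT -> 0
  row 19 [10011]: clauses=TFFTTTF -> 0
  row 20 [10100]: clauses=TFTFTFT -> 0
  row 21 [10101]: clauses=TFFTTFF -> 0
  row 22 [10110]: clauses=FFTFFTT -> 0
  row 23 [10111]: clauses=TFFTTTF -> 0
  row 24 [11000]: clauses=TTTFTTT -> 0
  row 25 [11001]: clauses=TTTTTTF -> 0
  row 26 [11010]: clauses=TTTFTTT -> 0
  row 27 [11011]: clauses=TTTTTTF -> 0
  row 28 [11100]: clauses=TTTFTFT -> 0
  row 29 [11101]: clauses=TTTTTFF -> 0
  row 30 [11110]: clauses=TTTFFTT -> 0
  row 31 [11111]: clauses=TTTTTTF -> 0
Full result column, 8 rows per line (x1,x2 fixed per line; x3,x4,x5 runs 000..111 left to right):
  rows 0-7 [x1,x2=00]: 00000000  (ones: 0)
  rows 8-15 [x1,x2=01]: 00000000  (ones: 0)
  rows 16-23 [x1,x2=10]: 00000000  (ones: 0)
  rows 24-31 [x1,x2=11]: 00000000  (ones: 0)
Satisfying assignments = 0+0+0+0 = 0

0


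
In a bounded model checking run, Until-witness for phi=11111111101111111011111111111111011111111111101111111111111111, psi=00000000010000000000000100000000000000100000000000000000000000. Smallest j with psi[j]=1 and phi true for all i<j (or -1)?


(phi U psi) at 0: need smallest j with psi[j]=1 and phi[i]=1 for all i in [0,j).
Scan from step 0:
  step 0: phi=1, psi=0 -> continue
  step 1: phi=1, psi=0 -> continue
  step 2: phi=1, psi=0 -> continue
  step 3: phi=1, psi=0 -> continue
  step 9: psi=1 and phi held for [0,9) -> witness found
Witness step = 9

9


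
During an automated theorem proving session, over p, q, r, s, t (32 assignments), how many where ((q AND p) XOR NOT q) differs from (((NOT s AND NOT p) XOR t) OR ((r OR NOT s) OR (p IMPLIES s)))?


F1 = ((q AND p) XOR NOT q)
F2 = (((NOT s AND NOT p) XOR t) OR ((r OR NOT s) OR (p IMPLIES s)))
Evaluate both on each of 32 rows (bits = p,q,r,s,t):
  row 0 [00000]: F1=1 F2=1 -> 0
  row 1 [00001]: F1=1 F2=1 -> 0
  row 2 [00010]: F1=1 F2=1 -> 0
  row 3 [00011]: F1=1 F2=1 -> 0
  row 4 [00100]: F1=1 F2=1 -> 0
  row 5 [00101]: F1=1 F2=1 -> 0
  row 6 [00110]: F1=1 F2=1 -> 0
  row 7 [00111]: F1=1 F2=1 -> 0
  row 8 [01000]: F1=0 F2=1 (differ) -> 1
  row 9 [01001]: F1=0 F2=1 (differ) -> 1
  row 10 [01010]: F1=0 F2=1 (differ) -> 1
  row 11 [01011]: F1=0 F2=1 (differ) -> 1
  row 12 [01100]: F1=0 F2=1 (differ) -> 1
  row 13 [01101]: F1=0 F2=1 (differ) -> 1
  row 14 [01110]: F1=0 F2=1 (differ) -> 1
  row 15 [01111]: F1=0 F2=1 (differ) -> 1
  row 16 [10000]: F1=1 F2=1 -> 0
  row 17 [10001]: F1=1 F2=1 -> 0
  row 18 [10010]: F1=1 F2=1 -> 0
  row 19 [10011]: F1=1 F2=1 -> 0
  row 20 [10100]: F1=1 F2=1 -> 0
  row 21 [10101]: F1=1 F2=1 -> 0
  row 22 [10110]: F1=1 F2=1 -> 0
  row 23 [10111]: F1=1 F2=1 -> 0
  row 24 [11000]: F1=1 F2=1 -> 0
  row 25 [11001]: F1=1 F2=1 -> 0
  row 26 [11010]: F1=1 F2=1 -> 0
  row 27 [11011]: F1=1 F2=1 -> 0
  row 28 [11100]: F1=1 F2=1 -> 0
  row 29 [11101]: F1=1 F2=1 -> 0
  row 30 [11110]: F1=1 F2=1 -> 0
  row 31 [11111]: F1=1 F2=1 -> 0
Full result column, 8 rows per line (p,q fixed per line; r,s,t runs 000..111 left to right):
  rows 0-7 [p,q=00]: 00000000  (ones: 0)
  rows 8-15 [p,q=01]: 11111111  (ones: 8)
  rows 16-23 [p,q=10]: 00000000  (ones: 0)
  rows 24-31 [p,q=11]: 00000000  (ones: 0)
Disagreements = 0+8+0+0 = 8

8


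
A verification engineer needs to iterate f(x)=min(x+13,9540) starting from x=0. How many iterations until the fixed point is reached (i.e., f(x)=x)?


Step 1: x=0, cap=9540, increment=13
Step 2: x grows by 13 each step until capped at 9540; fixed point is x=9540
Step 3: iterations = ceil(9540/13) = 734

734


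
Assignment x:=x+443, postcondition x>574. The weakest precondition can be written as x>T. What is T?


Formula: wp(x:=E, P) = P[E/x] (substitute E for x in postcondition)
Step 1: Postcondition: x>574
Step 2: Substitute x+443 for x: x+443>574
Step 3: Solve for x: x > 574-443 = 131

131


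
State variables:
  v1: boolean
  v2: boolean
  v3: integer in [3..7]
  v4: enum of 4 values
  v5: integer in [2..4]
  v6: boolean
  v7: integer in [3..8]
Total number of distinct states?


State space = product of domain sizes of all variables.
Domain sizes:
  v1 (boolean): 2
  v2 (boolean): 2
  v3 (integer in [3..7]): 5
  v4 (enum of 4 values): 4
  v5 (integer in [2..4]): 3
  v6 (boolean): 2
  v7 (integer in [3..8]): 6
Product = 2 * 2 * 5 * 4 * 3 * 2 * 6 = 2880

2880


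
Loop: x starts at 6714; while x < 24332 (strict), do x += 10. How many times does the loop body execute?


Step 1: x goes from 6714 toward 24332 by 10; the body runs while x<24332, so iterations = ceil((bound-start)/step)
Step 2: Distance=17618
Step 3: ceil(17618/10)=1762

1762


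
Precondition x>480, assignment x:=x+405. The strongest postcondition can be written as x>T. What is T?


Formula: sp(P, x:=E) = exists old_x. (x = E[old_x/x]) AND P[old_x/x] (old_x is the value of x before the assignment; eliminate old_x by solving x = E[old_x/x] for old_x)
Step 1: Precondition P: x>480, i.e. old_x > 480
Step 2: Assignment gives x = old_x + 405, so old_x = x - 405
Step 3: Substitute into P: x - 405 > 480
Step 4: Simplify: x > 480+405 = 885

885


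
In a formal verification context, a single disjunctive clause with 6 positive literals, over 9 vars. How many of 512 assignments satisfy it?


Step 1: Total=2^9=512
Step 2: Unsat when all 6 false: 2^3=8
Step 3: Sat=512-8=504

504


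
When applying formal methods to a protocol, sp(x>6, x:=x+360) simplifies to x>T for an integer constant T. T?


Formula: sp(P, x:=E) = exists old_x. (x = E[old_x/x]) AND P[old_x/x] (old_x is the value of x before the assignment; eliminate old_x by solving x = E[old_x/x] for old_x)
Step 1: Precondition P: x>6, i.e. old_x > 6
Step 2: Assignment gives x = old_x + 360, so old_x = x - 360
Step 3: Substitute into P: x - 360 > 6
Step 4: Simplify: x > 6+360 = 366

366


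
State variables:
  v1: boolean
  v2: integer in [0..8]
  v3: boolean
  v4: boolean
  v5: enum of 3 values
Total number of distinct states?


State space = product of domain sizes of all variables.
Domain sizes:
  v1 (boolean): 2
  v2 (integer in [0..8]): 9
  v3 (boolean): 2
  v4 (boolean): 2
  v5 (enum of 3 values): 3
Product = 2 * 9 * 2 * 2 * 3 = 216

216


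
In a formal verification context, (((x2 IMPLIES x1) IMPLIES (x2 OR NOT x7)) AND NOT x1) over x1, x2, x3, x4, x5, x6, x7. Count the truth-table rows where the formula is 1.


Formula: (((x2 IMPLIES x1) IMPLIES (x2 OR NOT x7)) AND NOT x1) over 7 vars (128 rows)
Evaluate each row (x1, x2, x3, x4, x5, x6, x7 as bits, MSB first):
  row 0 [0000000]: (((0 IMPLIES 0) IMPLIES (0 OR NOT 0)) AND NOT 0) -> 1
  row 1 [0000001]: (((0 IMPLIES 0) IMPLIES (0 OR NOT 1)) AND NOT 0) -> 0
  row 2 [0000010]: (((0 IMPLIES 0) IMPLIES (0 OR NOT 0)) AND NOT 0) -> 1
  row 3 [0000011]: (((0 IMPLIES 0) IMPLIES (0 OR NOT 1)) AND NOT 0) -> 0
  row 4 [0000100]: (((0 IMPLIES 0) IMPLIES (0 OR NOT 0)) AND NOT 0) -> 1
  (every remaining row is evaluated the same way; all 128 results are listed next)
Full result column, 8 rows per line (x1,x2,x3,x4 fixed per line; x5,x6,x7 runs 000..111 left to right):
  rows 0-7 [x1,x2,x3,x4=0000]: 10101010  (ones: 4)
  rows 8-15 [x1,x2,x3,x4=0001]: 10101010  (ones: 4)
  rows 16-23 [x1,x2,x3,x4=0010]: 10101010  (ones: 4)
  rows 24-31 [x1,x2,x3,x4=0011]: 10101010  (ones: 4)
  rows 32-39 [x1,x2,x3,x4=0100]: 11111111  (ones: 8)
  rows 40-47 [x1,x2,x3,x4=0101]: 11111111  (ones: 8)
  rows 48-55 [x1,x2,x3,x4=0110]: 11111111  (ones: 8)
  rows 56-63 [x1,x2,x3,x4=0111]: 11111111  (ones: 8)
  rows 64-71 [x1,x2,x3,x4=1000]: 00000000  (ones: 0)
  rows 72-79 [x1,x2,x3,x4=1001]: 00000000  (ones: 0)
  rows 80-87 [x1,x2,x3,x4=1010]: 00000000  (ones: 0)
  rows 88-95 [x1,x2,x3,x4=1011]: 00000000  (ones: 0)
  rows 96-103 [x1,x2,x3,x4=1100]: 00000000  (ones: 0)
  rows 104-111 [x1,x2,x3,x4=1101]: 00000000  (ones: 0)
  rows 112-119 [x1,x2,x3,x4=1110]: 00000000  (ones: 0)
  rows 120-127 [x1,x2,x3,x4=1111]: 00000000  (ones: 0)
Count of 1-rows = 4+4+4+4+8+8+8+8+0+0+0+0+0+0+0+0 = 48

48


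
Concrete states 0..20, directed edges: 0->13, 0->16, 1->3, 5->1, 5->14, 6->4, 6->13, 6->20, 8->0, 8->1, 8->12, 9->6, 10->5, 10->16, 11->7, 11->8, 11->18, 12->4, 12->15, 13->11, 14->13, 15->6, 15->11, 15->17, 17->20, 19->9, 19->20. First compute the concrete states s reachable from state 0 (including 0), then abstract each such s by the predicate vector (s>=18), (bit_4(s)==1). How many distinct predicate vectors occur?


BFS from 0:
Concrete reachable: {0, 1, 3, 4, 6, 7, 8, 11, 12, 13, 15, 16, 17, 18, 20}
Abstract via predicates (s>=18), (bit_4(s)==1):
  (0,0) <- {0, 1, 3, 4, 6, 7, 8, 11, 12, 13, 15}
  (0,1) <- {16, 17}
  (1,1) <- {18, 20}
Distinct abstract states = 3

3


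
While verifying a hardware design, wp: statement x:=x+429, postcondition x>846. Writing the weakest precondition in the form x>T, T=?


Formula: wp(x:=E, P) = P[E/x] (substitute E for x in postcondition)
Step 1: Postcondition: x>846
Step 2: Substitute x+429 for x: x+429>846
Step 3: Solve for x: x > 846-429 = 417

417


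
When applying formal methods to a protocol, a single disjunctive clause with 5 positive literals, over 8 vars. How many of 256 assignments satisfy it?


Step 1: Total=2^8=256
Step 2: Unsat when all 5 false: 2^3=8
Step 3: Sat=256-8=248

248


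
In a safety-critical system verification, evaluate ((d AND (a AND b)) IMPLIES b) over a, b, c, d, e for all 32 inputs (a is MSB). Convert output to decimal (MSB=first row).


Formula: ((d AND (a AND b)) IMPLIES b) over a, b, c, d, e (32 rows)
Evaluate each row (bits = a,b,c,d,e, MSB first):
  row 0 [00000]: ((0 AND (0 AND 0)) IMPLIES 0) -> 1
  row 1 [00001]: ((0 AND (0 AND 0)) IMPLIES 0) -> 1
  row 2 [00010]: ((1 AND (0 AND 0)) IMPLIES 0) -> 1
  row 3 [00011]: ((1 AND (0 AND 0)) IMPLIES 0) -> 1
  row 4 [00100]: ((0 AND (0 AND 0)) IMPLIES 0) -> 1
  row 5 [00101]: ((0 AND (0 AND 0)) IMPLIES 0) -> 1
  row 6 [00110]: ((1 AND (0 AND 0)) IMPLIES 0) -> 1
  row 7 [00111]: ((1 AND (0 AND 0)) IMPLIES 0) -> 1
  row 8 [01000]: ((0 AND (0 AND 1)) IMPLIES 1) -> 1
  row 9 [01001]: ((0 AND (0 AND 1)) IMPLIES 1) -> 1
  row 10 [01010]: ((1 AND (0 AND 1)) IMPLIES 1) -> 1
  row 11 [01011]: ((1 AND (0 AND 1)) IMPLIES 1) -> 1
  row 12 [01100]: ((0 AND (0 AND 1)) IMPLIES 1) -> 1
  row 13 [01101]: ((0 AND (0 AND 1)) IMPLIES 1) -> 1
  row 14 [01110]: ((1 AND (0 AND 1)) IMPLIES 1) -> 1
  row 15 [01111]: ((1 AND (0 AND 1)) IMPLIES 1) -> 1
  row 16 [10000]: ((0 AND (1 AND 0)) IMPLIES 0) -> 1
  row 17 [10001]: ((0 AND (1 AND 0)) IMPLIES 0) -> 1
  row 18 [10010]: ((1 AND (1 AND 0)) IMPLIES 0) -> 1
  row 19 [10011]: ((1 AND (1 AND 0)) IMPLIES 0) -> 1
  row 20 [10100]: ((0 AND (1 AND 0)) IMPLIES 0) -> 1
  row 21 [10101]: ((0 AND (1 AND 0)) IMPLIES 0) -> 1
  row 22 [10110]: ((1 AND (1 AND 0)) IMPLIES 0) -> 1
  row 23 [10111]: ((1 AND (1 AND 0)) IMPLIES 0) -> 1
  row 24 [11000]: ((0 AND (1 AND 1)) IMPLIES 1) -> 1
  row 25 [11001]: ((0 AND (1 AND 1)) IMPLIES 1) -> 1
  row 26 [11010]: ((1 AND (1 AND 1)) IMPLIES 1) -> 1
  row 27 [11011]: ((1 AND (1 AND 1)) IMPLIES 1) -> 1
  row 28 [11100]: ((0 AND (1 AND 1)) IMPLIES 1) -> 1
  row 29 [11101]: ((0 AND (1 AND 1)) IMPLIES 1) -> 1
  row 30 [11110]: ((1 AND (1 AND 1)) IMPLIES 1) -> 1
  row 31 [11111]: ((1 AND (1 AND 1)) IMPLIES 1) -> 1
Full result column, 4 rows per line (a,b,c fixed per line; d,e runs 00..11 left to right):
  rows 0-3 [a,b,c=000]: 1111  = hex F
  rows 4-7 [a,b,c=001]: 1111  = hex F
  rows 8-11 [a,b,c=010]: 1111  = hex F
  rows 12-15 [a,b,c=011]: 1111  = hex F
  rows 16-19 [a,b,c=100]: 1111  = hex F
  rows 20-23 [a,b,c=101]: 1111  = hex F
  rows 24-27 [a,b,c=110]: 1111  = hex F
  rows 28-31 [a,b,c=111]: 1111  = hex F
Output column (row 0 .. row 31) = 11111111111111111111111111111111
Output column grouped in 4s = 1111 1111 1111 1111 1111 1111 1111 1111 = 0xFFFFFFFF
Convert to decimal digit by digit (value = value*16 + digit):
  F -> 15
  15*16 + 15 (F) = 255
  255*16 + 15 (F) = 4095
  4095*16 + 15 (F) = 65535
  65535*16 + 15 (F) = 1048575
  1048575*16 + 15 (F) = 16777215
  16777215*16 + 15 (F) = 268435455
  268435455*16 + 15 (F) = 4294967295
Decimal = 4294967295

4294967295


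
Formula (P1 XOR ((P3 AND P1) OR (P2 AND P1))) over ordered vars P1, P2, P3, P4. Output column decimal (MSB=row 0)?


Formula: (P1 XOR ((P3 AND P1) OR (P2 AND P1))) over P1, P2, P3, P4 (16 rows)
Evaluate each row (bits = P1,P2,P3,P4, MSB first):
  row 0 [0000]: (0 XOR ((0 AND 0) OR (0 AND 0))) -> 0
  row 1 [0001]: (0 XOR ((0 AND 0) OR (0 AND 0))) -> 0
  row 2 [0010]: (0 XOR ((1 AND 0) OR (0 AND 0))) -> 0
  row 3 [0011]: (0 XOR ((1 AND 0) OR (0 AND 0))) -> 0
  row 4 [0100]: (0 XOR ((0 AND 0) OR (1 AND 0))) -> 0
  row 5 [0101]: (0 XOR ((0 AND 0) OR (1 AND 0))) -> 0
  row 6 [0110]: (0 XOR ((1 AND 0) OR (1 AND 0))) -> 0
  row 7 [0111]: (0 XOR ((1 AND 0) OR (1 AND 0))) -> 0
  row 8 [1000]: (1 XOR ((0 AND 1) OR (0 AND 1))) -> 1
  row 9 [1001]: (1 XOR ((0 AND 1) OR (0 AND 1))) -> 1
  row 10 [1010]: (1 XOR ((1 AND 1) OR (0 AND 1))) -> 0
  row 11 [1011]: (1 XOR ((1 AND 1) OR (0 AND 1))) -> 0
  row 12 [1100]: (1 XOR ((0 AND 1) OR (1 AND 1))) -> 0
  row 13 [1101]: (1 XOR ((0 AND 1) OR (1 AND 1))) -> 0
  row 14 [1110]: (1 XOR ((1 AND 1) OR (1 AND 1))) -> 0
  row 15 [1111]: (1 XOR ((1 AND 1) OR (1 AND 1))) -> 0
Full result column, 4 rows per line (P1,P2 fixed per line; P3,P4 runs 00..11 left to right):
  rows 0-3 [P1,P2=00]: 0000  = hex 0
  rows 4-7 [P1,P2=01]: 0000  = hex 0
  rows 8-11 [P1,P2=10]: 1100  = hex C
  rows 12-15 [P1,P2=11]: 0000  = hex 0
Output column (row 0 .. row 15) = 0000000011000000
Output column grouped in 4s = 0000 0000 1100 0000 = 0x00C0
Convert to decimal digit by digit (value = value*16 + digit):
  0 -> 0
  0*16 + 0 = 0
  0*16 + 12 (C) = 12
  12*16 + 0 = 192
Decimal = 192

192


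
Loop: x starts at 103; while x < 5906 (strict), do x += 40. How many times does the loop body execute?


Step 1: x goes from 103 toward 5906 by 40; the body runs while x<5906, so iterations = ceil((bound-start)/step)
Step 2: Distance=5803
Step 3: ceil(5803/40)=146

146


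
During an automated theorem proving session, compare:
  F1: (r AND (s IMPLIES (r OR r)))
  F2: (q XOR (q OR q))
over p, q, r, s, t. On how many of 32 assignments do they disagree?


F1 = (r AND (s IMPLIES (r OR r)))
F2 = (q XOR (q OR q))
Evaluate both on each of 32 rows (bits = p,q,r,s,t):
  row 0 [00000]: F1=0 F2=0 -> 0
  row 1 [00001]: F1=0 F2=0 -> 0
  row 2 [00010]: F1=0 F2=0 -> 0
  row 3 [00011]: F1=0 F2=0 -> 0
  row 4 [00100]: F1=1 F2=0 (differ) -> 1
  row 5 [00101]: F1=1 F2=0 (differ) -> 1
  row 6 [00110]: F1=1 F2=0 (differ) -> 1
  row 7 [00111]: F1=1 F2=0 (differ) -> 1
  row 8 [01000]: F1=0 F2=0 -> 0
  row 9 [01001]: F1=0 F2=0 -> 0
  row 10 [01010]: F1=0 F2=0 -> 0
  row 11 [01011]: F1=0 F2=0 -> 0
  row 12 [01100]: F1=1 F2=0 (differ) -> 1
  row 13 [01101]: F1=1 F2=0 (differ) -> 1
  row 14 [01110]: F1=1 F2=0 (differ) -> 1
  row 15 [01111]: F1=1 F2=0 (differ) -> 1
  row 16 [10000]: F1=0 F2=0 -> 0
  row 17 [10001]: F1=0 F2=0 -> 0
  row 18 [10010]: F1=0 F2=0 -> 0
  row 19 [10011]: F1=0 F2=0 -> 0
  row 20 [10100]: F1=1 F2=0 (differ) -> 1
  row 21 [10101]: F1=1 F2=0 (differ) -> 1
  row 22 [10110]: F1=1 F2=0 (differ) -> 1
  row 23 [10111]: F1=1 F2=0 (differ) -> 1
  row 24 [11000]: F1=0 F2=0 -> 0
  row 25 [11001]: F1=0 F2=0 -> 0
  row 26 [11010]: F1=0 F2=0 -> 0
  row 27 [11011]: F1=0 F2=0 -> 0
  row 28 [11100]: F1=1 F2=0 (differ) -> 1
  row 29 [11101]: F1=1 F2=0 (differ) -> 1
  row 30 [11110]: F1=1 F2=0 (differ) -> 1
  row 31 [11111]: F1=1 F2=0 (differ) -> 1
Full result column, 8 rows per line (p,q fixed per line; r,s,t runs 000..111 left to right):
  rows 0-7 [p,q=00]: 00001111  (ones: 4)
  rows 8-15 [p,q=01]: 00001111  (ones: 4)
  rows 16-23 [p,q=10]: 00001111  (ones: 4)
  rows 24-31 [p,q=11]: 00001111  (ones: 4)
Disagreements = 4+4+4+4 = 16

16


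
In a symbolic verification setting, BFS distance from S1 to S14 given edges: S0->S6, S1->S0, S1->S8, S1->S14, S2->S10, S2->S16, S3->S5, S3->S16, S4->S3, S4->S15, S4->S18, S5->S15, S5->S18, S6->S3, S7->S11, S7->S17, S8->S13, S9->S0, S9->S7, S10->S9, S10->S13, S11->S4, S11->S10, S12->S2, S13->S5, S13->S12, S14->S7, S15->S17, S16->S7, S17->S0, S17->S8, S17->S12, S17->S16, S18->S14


BFS layer-by-layer from S1:
  dist 0: {S1}
  dist 1: {S0, S8, S14}
  -> S14 reached at distance 1
Shortest path length = 1

1


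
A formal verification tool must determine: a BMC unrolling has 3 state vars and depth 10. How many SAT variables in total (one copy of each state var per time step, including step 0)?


BMC unrolls to depth k, creating one copy of each state var for steps 0..k.
Step count = 10 + 1 = 11 (steps 0 through 10)
Vars per step = 3
Total = 3 * 11 = 33

33


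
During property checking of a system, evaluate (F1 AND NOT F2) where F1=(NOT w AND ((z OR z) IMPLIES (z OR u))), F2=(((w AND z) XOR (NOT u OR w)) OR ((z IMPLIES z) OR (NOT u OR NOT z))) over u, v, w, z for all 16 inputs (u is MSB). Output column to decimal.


F1 = (NOT w AND ((z OR z) IMPLIES (z OR u)))
F2 = (((w AND z) XOR (NOT u OR w)) OR ((z IMPLIES z) OR (NOT u OR NOT z)))
Counterexample to F1=>F2 is where F1=1 and F2=0.
Evaluate each row (bits = u,v,w,z, MSB first):
  row 0 [0000]: F1=1 F2=1 -> F1&~F2 -> 0
  row 1 [0001]: F1=1 F2=1 -> F1&~F2 -> 0
  row 2 [0010]: F1=0 F2=1 -> F1&~F2 -> 0
  row 3 [0011]: F1=0 F2=1 -> F1&~F2 -> 0
  row 4 [0100]: F1=1 F2=1 -> F1&~F2 -> 0
  row 5 [0101]: F1=1 F2=1 -> F1&~F2 -> 0
  row 6 [0110]: F1=0 F2=1 -> F1&~F2 -> 0
  row 7 [0111]: F1=0 F2=1 -> F1&~F2 -> 0
  row 8 [1000]: F1=1 F2=1 -> F1&~F2 -> 0
  row 9 [1001]: F1=1 F2=1 -> F1&~F2 -> 0
  row 10 [1010]: F1=0 F2=1 -> F1&~F2 -> 0
  row 11 [1011]: F1=0 F2=1 -> F1&~F2 -> 0
  row 12 [1100]: F1=1 F2=1 -> F1&~F2 -> 0
  row 13 [1101]: F1=1 F2=1 -> F1&~F2 -> 0
  row 14 [1110]: F1=0 F2=1 -> F1&~F2 -> 0
  row 15 [1111]: F1=0 F2=1 -> F1&~F2 -> 0
Full result column, 4 rows per line (u,v fixed per line; w,z runs 00..11 left to right):
  rows 0-3 [u,v=00]: 0000  = hex 0
  rows 4-7 [u,v=01]: 0000  = hex 0
  rows 8-11 [u,v=10]: 0000  = hex 0
  rows 12-15 [u,v=11]: 0000  = hex 0
Counterexample vector (row 0 .. row 15) = 0000000000000000
Output column grouped in 4s = 0000 0000 0000 0000 = 0x0000
Convert to decimal digit by digit (value = value*16 + digit):
  0 -> 0
  0*16 + 0 = 0
  0*16 + 0 = 0
  0*16 + 0 = 0
Decimal = 0

0


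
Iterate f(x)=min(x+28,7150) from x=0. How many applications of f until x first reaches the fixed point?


Step 1: x=0, cap=7150, increment=28
Step 2: x grows by 28 each step until capped at 7150; fixed point is x=7150
Step 3: iterations = ceil(7150/28) = 256

256


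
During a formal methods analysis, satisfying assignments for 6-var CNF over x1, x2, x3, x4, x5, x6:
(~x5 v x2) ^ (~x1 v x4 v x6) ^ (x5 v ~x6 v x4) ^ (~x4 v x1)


CNF with 4 clauses over 6 vars (64 assignments).
An assignment satisfies CNF iff every clause has >=1 true literal.
Check each row (bits = x1,x2,x3,x4,x5,x6; clause T/F shown):
  row 0 [000000]: clauses=TTTT -> 1
  row 1 [000001]: clauses=TTFT -> 0
  row 2 [000010]: clauses=FTTT -> 0
  row 3 [000011]: clauses=FTTT -> 0
  row 4 [000100]: clauses=TTTF -> 0
  (every remaining row is evaluated the same way; all 64 results are listed next)
Full result column, 8 rows per line (x1,x2,x3 fixed per line; x4,x5,x6 runs 000..111 left to right):
  rows 0-7 [x1,x2,x3=000]: 10000000  (ones: 1)
  rows 8-15 [x1,x2,x3=001]: 10000000  (ones: 1)
  rows 16-23 [x1,x2,x3=010]: 10110000  (ones: 3)
  rows 24-31 [x1,x2,x3=011]: 10110000  (ones: 3)
  rows 32-39 [x1,x2,x3=100]: 00001100  (ones: 2)
  rows 40-47 [x1,x2,x3=101]: 00001100  (ones: 2)
  rows 48-55 [x1,x2,x3=110]: 00011111  (ones: 5)
  rows 56-63 [x1,x2,x3=111]: 00011111  (ones: 5)
Satisfying assignments = 1+1+3+3+2+2+5+5 = 22

22


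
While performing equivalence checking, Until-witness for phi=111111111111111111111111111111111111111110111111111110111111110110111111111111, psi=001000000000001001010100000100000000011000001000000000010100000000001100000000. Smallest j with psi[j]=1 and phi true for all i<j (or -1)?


(phi U psi) at 0: need smallest j with psi[j]=1 and phi[i]=1 for all i in [0,j).
Scan from step 0:
  step 0: phi=1, psi=0 -> continue
  step 1: phi=1, psi=0 -> continue
  step 2: psi=1 and phi held for [0,2) -> witness found
Witness step = 2

2
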